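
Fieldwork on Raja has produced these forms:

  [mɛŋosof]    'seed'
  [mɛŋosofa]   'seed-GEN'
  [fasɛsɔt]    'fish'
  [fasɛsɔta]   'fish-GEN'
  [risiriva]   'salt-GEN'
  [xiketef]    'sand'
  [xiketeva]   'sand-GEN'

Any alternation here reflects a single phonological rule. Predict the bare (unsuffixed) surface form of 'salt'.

[risirif]

The stem for 'sand' ends in [f] in [xiketef] but [v] in [xiketeva].
The stem 'seed' ([mɛŋosof], [mɛŋosofa]) shows [f] unchanged in both environments, so [f] cannot be basic with [v] derived before the GEN suffix.
The alternation reflects word-final obstruent devoicing: voiced obstruents become voiceless word-finally. /v/ is underlying.
From [risiriva] the stem 'salt' is /risiriv/; word-finally this yields [risirif].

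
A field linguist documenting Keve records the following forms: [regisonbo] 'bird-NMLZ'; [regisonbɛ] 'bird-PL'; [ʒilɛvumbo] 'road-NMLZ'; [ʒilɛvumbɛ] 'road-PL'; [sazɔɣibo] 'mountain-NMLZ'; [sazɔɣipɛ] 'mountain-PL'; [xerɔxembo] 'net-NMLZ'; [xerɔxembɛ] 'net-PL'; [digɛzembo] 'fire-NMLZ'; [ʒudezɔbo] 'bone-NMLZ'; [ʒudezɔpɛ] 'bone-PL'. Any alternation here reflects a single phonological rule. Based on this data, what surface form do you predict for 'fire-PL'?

[digɛzembɛ]

The PL morpheme has two allomorphs, [-bɛ] and [-pɛ].
The NMLZ suffix, which begins with [b], is invariant after every stem; so [b] is not altered by any rule here.
The PL suffix is therefore /-pɛ/ underlyingly, with post-nasal voicing: voiceless stops become voiced after a nasal.
After 'fire', which ends in a nasal, the suffix surfaces as [-bɛ], giving [digɛzembɛ].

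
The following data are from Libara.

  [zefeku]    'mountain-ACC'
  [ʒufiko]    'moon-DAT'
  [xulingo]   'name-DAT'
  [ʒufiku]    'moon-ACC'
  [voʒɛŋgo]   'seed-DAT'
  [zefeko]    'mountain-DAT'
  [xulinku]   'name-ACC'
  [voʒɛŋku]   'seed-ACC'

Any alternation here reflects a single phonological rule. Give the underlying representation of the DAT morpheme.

/-go/

The DAT morpheme has two allomorphs, [-go] and [-ko].
The ACC suffix, which begins with [k], is invariant after every stem; so [k] is not altered by any rule here.
The DAT suffix is therefore /-go/ underlyingly, with post-vocalic devoicing: voiced stops become voiceless after a vowel.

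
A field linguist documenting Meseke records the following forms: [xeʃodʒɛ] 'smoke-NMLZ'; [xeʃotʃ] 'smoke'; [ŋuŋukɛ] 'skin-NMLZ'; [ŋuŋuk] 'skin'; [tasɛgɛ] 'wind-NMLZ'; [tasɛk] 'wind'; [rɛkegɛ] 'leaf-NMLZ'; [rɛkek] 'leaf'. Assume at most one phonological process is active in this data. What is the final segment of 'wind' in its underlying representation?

/g/

The root 'wind' surfaces as [tasɛgɛ] and [tasɛk], with a stem-final [g] ~ [k] alternation.
The stem 'skin' ([ŋuŋukɛ], [ŋuŋuk]) shows [k] unchanged in both environments, so [k] cannot be basic with [g] derived before the NMLZ suffix.
The underlying segment must be /g/; voiced obstruents become voiceless word-finally, yielding [k] there.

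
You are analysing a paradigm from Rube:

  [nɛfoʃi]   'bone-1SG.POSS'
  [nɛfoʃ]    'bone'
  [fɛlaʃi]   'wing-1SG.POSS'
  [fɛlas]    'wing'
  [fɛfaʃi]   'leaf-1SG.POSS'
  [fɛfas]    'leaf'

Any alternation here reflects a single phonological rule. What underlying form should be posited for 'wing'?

In [fɛlaʃi] and [fɛlas] the final segment of 'wing' alternates: [ʃ] ~ [s].
Compare 'bone', with invariant [ʃ] in [nɛfoʃi] and [nɛfoʃ]: an analysis with underlying /ʃ/ and a rule producing [s] in isolation would wrongly predict alternation here too.
Therefore /s/ is basic and [ʃ] is derived by palatalization before a front vowel (/s/ becomes palato-alveolar [ʃ] before a front vowel).

/fɛlas/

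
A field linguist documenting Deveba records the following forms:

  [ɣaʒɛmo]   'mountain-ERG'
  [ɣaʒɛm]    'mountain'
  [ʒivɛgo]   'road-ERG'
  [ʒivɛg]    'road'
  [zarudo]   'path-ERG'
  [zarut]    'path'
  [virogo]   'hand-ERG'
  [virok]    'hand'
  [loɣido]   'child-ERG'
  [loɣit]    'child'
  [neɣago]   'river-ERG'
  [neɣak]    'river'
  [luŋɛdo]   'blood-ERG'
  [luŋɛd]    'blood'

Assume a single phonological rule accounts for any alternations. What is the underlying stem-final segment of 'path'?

The stem for 'path' ends in [d] in [zarudo] but [t] in [zarut].
If /d/ were underlying and a rule turned it into [t] in isolation, 'blood' would also alternate; but it has [d] in both [luŋɛdo] and [luŋɛd].
The underlying segment must be /t/; voiceless stops become voiced between vowels, yielding [d] there.

/t/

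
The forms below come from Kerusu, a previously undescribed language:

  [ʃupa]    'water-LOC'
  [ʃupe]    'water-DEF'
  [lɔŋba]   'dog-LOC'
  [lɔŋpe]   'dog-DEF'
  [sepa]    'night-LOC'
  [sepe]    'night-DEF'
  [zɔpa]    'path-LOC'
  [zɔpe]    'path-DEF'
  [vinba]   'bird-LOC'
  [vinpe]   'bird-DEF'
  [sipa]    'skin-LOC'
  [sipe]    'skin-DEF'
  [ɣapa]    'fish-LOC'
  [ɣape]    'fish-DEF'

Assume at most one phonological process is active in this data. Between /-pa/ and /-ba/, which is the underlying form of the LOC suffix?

/-ba/

The LOC suffix surfaces as [-ba] and [-pa], depending on the final segment of the stem.
By contrast the DEF suffix keeps its initial [p] throughout — that segment must be underlying.
The LOC suffix is therefore /-ba/ underlyingly, with post-vocalic devoicing: voiced stops become voiceless after a vowel.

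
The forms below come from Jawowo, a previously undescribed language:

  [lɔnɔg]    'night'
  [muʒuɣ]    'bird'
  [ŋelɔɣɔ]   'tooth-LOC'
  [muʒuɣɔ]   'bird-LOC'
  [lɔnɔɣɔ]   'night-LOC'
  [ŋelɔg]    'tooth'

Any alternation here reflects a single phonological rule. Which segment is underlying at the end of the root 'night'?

/g/

The stem for 'night' ends in [ɣ] in [lɔnɔɣɔ] but [g] in [lɔnɔg].
The stem 'bird' ([muʒuɣɔ], [muʒuɣ]) shows [ɣ] unchanged in both environments, so [ɣ] cannot be basic with [g] derived in isolation.
So /g/ is underlying, and a rule of intervocalic spirantization — voiced stops become fricatives between vowels — gives [ɣ].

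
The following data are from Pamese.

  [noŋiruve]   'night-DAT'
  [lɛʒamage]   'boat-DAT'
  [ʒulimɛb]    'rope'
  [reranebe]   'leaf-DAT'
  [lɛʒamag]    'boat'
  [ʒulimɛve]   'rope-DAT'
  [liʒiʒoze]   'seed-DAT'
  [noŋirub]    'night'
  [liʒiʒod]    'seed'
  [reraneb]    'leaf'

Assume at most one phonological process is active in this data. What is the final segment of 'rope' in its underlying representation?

/v/

The root 'rope' surfaces as [ʒulimɛb] and [ʒulimɛve], with a stem-final [b] ~ [v] alternation.
If /b/ were underlying and a rule turned it into [v] before the DAT suffix, 'leaf' would also alternate; but it has [b] in both [reraneb] and [reranebe].
The underlying segment must be /v/; voiced fricatives become stops word-finally, yielding [b] there.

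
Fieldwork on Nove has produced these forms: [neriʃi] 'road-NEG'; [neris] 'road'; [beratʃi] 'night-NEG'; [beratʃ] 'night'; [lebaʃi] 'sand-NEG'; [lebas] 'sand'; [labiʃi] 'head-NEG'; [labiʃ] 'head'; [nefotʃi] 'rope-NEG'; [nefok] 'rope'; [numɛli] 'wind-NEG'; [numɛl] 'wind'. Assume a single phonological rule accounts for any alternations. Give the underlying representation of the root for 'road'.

In [neriʃi] and [neris] the final segment of 'road' alternates: [ʃ] ~ [s].
But 'head' keeps [ʃ] in both environments ([labiʃi], [labiʃ]), so there is no rule changing /ʃ/ to [s] in isolation.
The alternation reflects palatalization before a front vowel: /k/ and /s/ become palato-alveolar [tʃ] and [ʃ] before a front vowel. /s/ is underlying.

/neris/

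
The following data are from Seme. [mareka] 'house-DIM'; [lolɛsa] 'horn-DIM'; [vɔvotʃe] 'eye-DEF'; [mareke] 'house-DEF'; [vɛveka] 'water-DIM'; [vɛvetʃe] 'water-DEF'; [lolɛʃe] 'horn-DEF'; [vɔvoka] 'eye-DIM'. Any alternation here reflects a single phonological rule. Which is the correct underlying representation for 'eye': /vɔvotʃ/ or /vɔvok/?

/vɔvotʃ/

'eye' shows [k] ~ [tʃ] at the end of the stem ([vɔvoka] vs [vɔvotʃe]).
The stem 'house' ([mareka], [mareke]) shows [k] unchanged in both environments, so [k] cannot be basic with [tʃ] derived before the DEF suffix.
The alternation reflects depalatalization: palato-alveolar /tʃ/ and /ʃ/ become [k] and [s] when no front vowel follows. /tʃ/ is underlying.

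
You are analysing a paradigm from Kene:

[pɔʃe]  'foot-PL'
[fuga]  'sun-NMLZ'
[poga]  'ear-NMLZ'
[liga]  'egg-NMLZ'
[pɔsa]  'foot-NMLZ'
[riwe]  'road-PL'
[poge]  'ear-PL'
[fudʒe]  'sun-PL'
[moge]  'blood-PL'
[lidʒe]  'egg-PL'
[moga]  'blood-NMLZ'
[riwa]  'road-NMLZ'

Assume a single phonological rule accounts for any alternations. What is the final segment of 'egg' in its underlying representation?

/dʒ/

'egg' shows [dʒ] ~ [g] at the end of the stem ([lidʒe] vs [liga]).
The stem 'blood' ([moge], [moga]) shows [g] unchanged in both environments, so [g] cannot be basic with [dʒ] derived before the PL suffix.
So /dʒ/ is underlying, and a rule of depalatalization — palato-alveolar /dʒ/ and /ʃ/ become [g] and [s] when no front vowel follows — gives [g].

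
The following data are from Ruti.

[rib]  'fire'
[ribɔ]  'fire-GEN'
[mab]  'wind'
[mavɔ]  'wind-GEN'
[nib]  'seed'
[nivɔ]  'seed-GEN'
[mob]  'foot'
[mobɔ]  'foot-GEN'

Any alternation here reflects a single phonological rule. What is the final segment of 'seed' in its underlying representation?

/v/

The root 'seed' surfaces as [nib] and [nivɔ], with a stem-final [b] ~ [v] alternation.
The stem 'fire' ([rib], [ribɔ]) shows [b] unchanged in both environments, so [b] cannot be basic with [v] derived before the GEN suffix.
The underlying segment must be /v/; voiced fricatives become stops word-finally, yielding [b] there.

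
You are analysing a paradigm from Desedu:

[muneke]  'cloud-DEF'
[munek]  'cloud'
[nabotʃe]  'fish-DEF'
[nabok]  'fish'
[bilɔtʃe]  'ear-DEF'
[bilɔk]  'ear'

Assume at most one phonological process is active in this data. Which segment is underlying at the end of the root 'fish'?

'fish' shows [tʃ] ~ [k] at the end of the stem ([nabotʃe] vs [nabok]).
If /k/ were underlying and a rule turned it into [tʃ] before the DEF suffix, 'cloud' would also alternate; but it has [k] in both [muneke] and [munek].
Therefore /tʃ/ is basic and [k] is derived by depalatalization (palato-alveolar /tʃ/ becomes [k] when no front vowel follows).

/tʃ/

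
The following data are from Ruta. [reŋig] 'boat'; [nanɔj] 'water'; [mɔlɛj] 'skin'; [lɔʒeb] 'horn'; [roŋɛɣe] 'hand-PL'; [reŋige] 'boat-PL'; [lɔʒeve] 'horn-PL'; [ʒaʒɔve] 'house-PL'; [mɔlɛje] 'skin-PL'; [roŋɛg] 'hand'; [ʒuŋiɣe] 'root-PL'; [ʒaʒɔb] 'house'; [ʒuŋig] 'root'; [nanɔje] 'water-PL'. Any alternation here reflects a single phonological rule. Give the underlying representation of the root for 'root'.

'root' shows [ɣ] ~ [g] at the end of the stem ([ʒuŋiɣe] vs [ʒuŋig]).
The stem 'boat' ([reŋige], [reŋig]) shows [g] unchanged in both environments, so [g] cannot be basic with [ɣ] derived before the PL suffix.
So /ɣ/ is underlying, and a rule of word-final hardening — voiced fricatives become stops word-finally — gives [g].

/ʒuŋiɣ/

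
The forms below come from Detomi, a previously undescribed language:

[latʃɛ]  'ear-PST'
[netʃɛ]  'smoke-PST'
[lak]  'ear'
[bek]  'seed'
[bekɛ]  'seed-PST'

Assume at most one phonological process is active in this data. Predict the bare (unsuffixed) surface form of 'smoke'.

[nek]

The stem for 'ear' ends in [k] in [lak] but [tʃ] in [latʃɛ].
But 'seed' keeps [k] in both environments ([bek], [bekɛ]), so there is no rule changing /k/ to [tʃ] before the PST suffix.
The alternation reflects depalatalization: palato-alveolar /tʃ/ becomes [k] when no front vowel follows. /tʃ/ is underlying.
From [netʃɛ] the stem 'smoke' is /netʃ/; when no front vowel follows this yields [nek].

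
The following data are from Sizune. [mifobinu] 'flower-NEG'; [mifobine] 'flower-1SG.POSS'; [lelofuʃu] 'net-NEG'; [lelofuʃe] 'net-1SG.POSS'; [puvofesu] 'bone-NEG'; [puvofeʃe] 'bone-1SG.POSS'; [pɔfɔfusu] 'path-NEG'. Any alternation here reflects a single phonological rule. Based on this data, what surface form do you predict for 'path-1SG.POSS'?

[pɔfɔfuʃe]

The stem for 'bone' ends in [s] in [puvofesu] but [ʃ] in [puvofeʃe].
If /ʃ/ were underlying and a rule turned it into [s] before the NEG suffix, 'net' would also alternate; but it has [ʃ] in both [lelofuʃu] and [lelofuʃe].
So /s/ is underlying, and a rule of palatalization before a front vowel — /s/ becomes palato-alveolar [ʃ] before a front vowel — gives [ʃ].
The one attested form of 'path', [pɔfɔfusu], shows underlying /pɔfɔfus/. Applying the same rule before a front vowel gives [pɔfɔfuʃe].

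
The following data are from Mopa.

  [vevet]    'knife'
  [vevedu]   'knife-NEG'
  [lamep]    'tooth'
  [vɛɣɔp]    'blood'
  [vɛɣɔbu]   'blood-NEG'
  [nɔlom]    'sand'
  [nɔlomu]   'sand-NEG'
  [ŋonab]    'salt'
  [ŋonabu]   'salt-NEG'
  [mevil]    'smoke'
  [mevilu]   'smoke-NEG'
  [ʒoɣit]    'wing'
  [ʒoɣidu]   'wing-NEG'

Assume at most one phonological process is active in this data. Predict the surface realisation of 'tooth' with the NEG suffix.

[lamebu]

'blood' shows [p] ~ [b] at the end of the stem ([vɛɣɔp] vs [vɛɣɔbu]).
The stem 'salt' ([ŋonab], [ŋonabu]) shows [b] unchanged in both environments, so [b] cannot be basic with [p] derived in isolation.
The alternation reflects intervocalic voicing: voiceless stops become voiced between vowels. /p/ is underlying.
The one attested form of 'tooth', [lamep], shows underlying /lamep/. Applying the same rule between vowels gives [lamebu].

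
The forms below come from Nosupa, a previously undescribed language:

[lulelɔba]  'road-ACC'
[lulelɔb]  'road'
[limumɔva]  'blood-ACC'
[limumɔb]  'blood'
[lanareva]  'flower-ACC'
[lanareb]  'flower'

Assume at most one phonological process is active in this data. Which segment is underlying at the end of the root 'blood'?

/v/

The root 'blood' surfaces as [limumɔva] and [limumɔb], with a stem-final [v] ~ [b] alternation.
But 'road' keeps [b] in both environments ([lulelɔba], [lulelɔb]), so there is no rule changing /b/ to [v] before the ACC suffix.
The alternation reflects word-final hardening: voiced fricatives become stops word-finally. /v/ is underlying.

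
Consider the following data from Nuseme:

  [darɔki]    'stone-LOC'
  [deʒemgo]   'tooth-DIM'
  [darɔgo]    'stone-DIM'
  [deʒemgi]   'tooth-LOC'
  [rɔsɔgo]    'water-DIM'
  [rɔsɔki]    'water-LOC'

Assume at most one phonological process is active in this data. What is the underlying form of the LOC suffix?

The LOC morpheme has two allomorphs, [-gi] and [-ki].
The DIM suffix, which begins with [g], is invariant after every stem; so [g] is not altered by any rule here.
The LOC suffix is therefore /-ki/ underlyingly, with post-nasal voicing: voiceless stops become voiced after a nasal.

/-ki/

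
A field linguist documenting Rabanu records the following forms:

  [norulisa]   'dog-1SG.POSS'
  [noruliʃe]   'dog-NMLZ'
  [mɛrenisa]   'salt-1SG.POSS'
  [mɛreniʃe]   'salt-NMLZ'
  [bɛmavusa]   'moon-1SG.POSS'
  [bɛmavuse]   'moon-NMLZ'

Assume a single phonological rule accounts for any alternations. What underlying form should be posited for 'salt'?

In [mɛrenisa] and [mɛreniʃe] the final segment of 'salt' alternates: [s] ~ [ʃ].
The stem 'moon' ([bɛmavusa], [bɛmavuse]) shows [s] unchanged in both environments, so [s] cannot be basic with [ʃ] derived before the NMLZ suffix.
The alternation reflects depalatalization: palato-alveolar /ʃ/ becomes [s] when no front vowel follows. /ʃ/ is underlying.
So 'salt' = /mɛreniʃ/.

/mɛreniʃ/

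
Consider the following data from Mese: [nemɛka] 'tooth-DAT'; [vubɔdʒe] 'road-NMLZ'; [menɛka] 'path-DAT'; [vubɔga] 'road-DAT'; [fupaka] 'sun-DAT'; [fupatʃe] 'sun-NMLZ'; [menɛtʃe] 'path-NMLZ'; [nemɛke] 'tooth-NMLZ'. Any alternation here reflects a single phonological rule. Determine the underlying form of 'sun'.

/fupatʃ/

In [fupatʃe] and [fupaka] the final segment of 'sun' alternates: [tʃ] ~ [k].
The stem 'tooth' ([nemɛke], [nemɛka]) shows [k] unchanged in both environments, so [k] cannot be basic with [tʃ] derived before the NMLZ suffix.
The alternation reflects depalatalization: palato-alveolar /tʃ/ and /dʒ/ become [k] and [g] when no front vowel follows. /tʃ/ is underlying.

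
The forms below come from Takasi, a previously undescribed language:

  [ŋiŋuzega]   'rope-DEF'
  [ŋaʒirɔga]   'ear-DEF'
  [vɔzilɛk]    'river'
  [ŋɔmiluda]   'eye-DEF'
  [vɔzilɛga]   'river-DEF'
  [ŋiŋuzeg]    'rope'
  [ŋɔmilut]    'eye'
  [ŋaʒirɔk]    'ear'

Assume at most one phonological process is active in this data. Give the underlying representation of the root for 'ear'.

The root 'ear' surfaces as [ŋaʒirɔga] and [ŋaʒirɔk], with a stem-final [g] ~ [k] alternation.
The stem 'rope' ([ŋiŋuzega], [ŋiŋuzeg]) shows [g] unchanged in both environments, so [g] cannot be basic with [k] derived in isolation.
The alternation reflects intervocalic voicing: voiceless stops become voiced between vowels. /k/ is underlying.

/ŋaʒirɔk/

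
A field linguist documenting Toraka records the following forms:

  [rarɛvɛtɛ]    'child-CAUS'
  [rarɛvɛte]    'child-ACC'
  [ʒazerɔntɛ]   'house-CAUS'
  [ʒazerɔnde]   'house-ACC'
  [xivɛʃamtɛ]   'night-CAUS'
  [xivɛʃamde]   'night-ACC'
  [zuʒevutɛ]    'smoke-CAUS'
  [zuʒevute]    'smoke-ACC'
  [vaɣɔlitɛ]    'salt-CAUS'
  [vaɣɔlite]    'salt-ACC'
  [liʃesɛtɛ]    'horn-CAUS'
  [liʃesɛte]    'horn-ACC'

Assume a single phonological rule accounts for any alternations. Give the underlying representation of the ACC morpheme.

The ACC morpheme has two allomorphs, [-de] and [-te].
By contrast the CAUS suffix keeps its initial [t] throughout — that segment must be underlying.
So the underlying form is /-de/, and voiced stops become voiceless after a vowel.

/-de/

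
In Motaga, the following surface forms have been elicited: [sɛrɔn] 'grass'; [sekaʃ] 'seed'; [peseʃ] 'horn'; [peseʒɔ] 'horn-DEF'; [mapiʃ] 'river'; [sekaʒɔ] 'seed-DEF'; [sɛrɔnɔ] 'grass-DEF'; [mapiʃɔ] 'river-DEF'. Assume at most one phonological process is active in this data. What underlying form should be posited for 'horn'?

'horn' shows [ʒ] ~ [ʃ] at the end of the stem ([peseʒɔ] vs [peseʃ]).
But 'river' keeps [ʃ] in both environments ([mapiʃɔ], [mapiʃ]), so there is no rule changing /ʃ/ to [ʒ] before the DEF suffix.
The underlying segment must be /ʒ/; voiced obstruents become voiceless word-finally, yielding [ʃ] there.
The underlying form of 'horn' is therefore /peseʒ/.

/peseʒ/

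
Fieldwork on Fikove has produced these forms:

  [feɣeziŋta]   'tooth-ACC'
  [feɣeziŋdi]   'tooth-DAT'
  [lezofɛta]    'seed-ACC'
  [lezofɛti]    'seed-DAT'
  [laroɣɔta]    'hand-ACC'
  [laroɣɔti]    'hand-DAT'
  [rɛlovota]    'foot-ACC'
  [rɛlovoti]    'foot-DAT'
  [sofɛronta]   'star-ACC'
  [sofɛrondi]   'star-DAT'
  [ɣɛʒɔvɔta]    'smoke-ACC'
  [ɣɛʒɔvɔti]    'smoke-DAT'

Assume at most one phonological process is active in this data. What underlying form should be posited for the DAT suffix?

/-di/

The DAT suffix surfaces as [-di] and [-ti], depending on the final segment of the stem.
The ACC suffix, which begins with [t], is invariant after every stem; so [t] is not altered by any rule here.
The DAT suffix is therefore /-di/ underlyingly, with post-vocalic devoicing: voiced stops become voiceless after a vowel.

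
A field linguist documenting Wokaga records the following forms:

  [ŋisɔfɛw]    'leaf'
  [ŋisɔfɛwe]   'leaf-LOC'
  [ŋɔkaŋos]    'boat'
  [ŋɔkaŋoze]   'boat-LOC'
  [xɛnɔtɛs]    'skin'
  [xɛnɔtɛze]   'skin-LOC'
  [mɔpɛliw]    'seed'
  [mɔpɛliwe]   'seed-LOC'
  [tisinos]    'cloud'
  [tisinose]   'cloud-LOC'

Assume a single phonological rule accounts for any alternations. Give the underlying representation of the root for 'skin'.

/xɛnɔtɛz/

'skin' shows [s] ~ [z] at the end of the stem ([xɛnɔtɛs] vs [xɛnɔtɛze]).
Compare 'cloud', with invariant [s] in [tisinos] and [tisinose]: an analysis with underlying /s/ and a rule producing [z] before the LOC suffix would wrongly predict alternation here too.
So /z/ is underlying, and a rule of word-final obstruent devoicing — voiced obstruents become voiceless word-finally — gives [s].
So 'skin' = /xɛnɔtɛz/.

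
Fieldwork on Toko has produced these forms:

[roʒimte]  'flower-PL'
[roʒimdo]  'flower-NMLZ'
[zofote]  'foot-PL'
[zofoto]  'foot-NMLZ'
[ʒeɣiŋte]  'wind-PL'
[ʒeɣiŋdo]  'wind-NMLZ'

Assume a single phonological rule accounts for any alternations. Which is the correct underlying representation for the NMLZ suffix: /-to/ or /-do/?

/-do/

The NMLZ suffix surfaces as [-do] and [-to], depending on the final segment of the stem.
The PL suffix, which begins with [t], is invariant after every stem; so [t] is not altered by any rule here.
The NMLZ suffix is therefore /-do/ underlyingly, with post-vocalic devoicing: voiced stops become voiceless after a vowel.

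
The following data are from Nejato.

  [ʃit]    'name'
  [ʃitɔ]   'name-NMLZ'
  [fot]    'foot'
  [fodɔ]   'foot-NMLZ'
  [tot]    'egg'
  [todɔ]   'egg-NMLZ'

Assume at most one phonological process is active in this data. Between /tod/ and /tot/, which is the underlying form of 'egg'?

/tod/

'egg' shows [t] ~ [d] at the end of the stem ([tot] vs [todɔ]).
The stem 'name' ([ʃit], [ʃitɔ]) shows [t] unchanged in both environments, so [t] cannot be basic with [d] derived before the NMLZ suffix.
Therefore /d/ is basic and [t] is derived by word-final obstruent devoicing (voiced obstruents become voiceless word-finally).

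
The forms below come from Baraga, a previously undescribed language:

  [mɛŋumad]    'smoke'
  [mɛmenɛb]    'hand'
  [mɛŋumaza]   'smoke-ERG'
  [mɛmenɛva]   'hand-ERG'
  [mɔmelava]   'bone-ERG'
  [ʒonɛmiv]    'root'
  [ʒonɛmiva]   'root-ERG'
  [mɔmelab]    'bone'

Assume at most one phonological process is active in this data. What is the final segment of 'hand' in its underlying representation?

In [mɛmenɛb] and [mɛmenɛva] the final segment of 'hand' alternates: [b] ~ [v].
If /v/ were underlying and a rule turned it into [b] in isolation, 'root' would also alternate; but it has [v] in both [ʒonɛmiv] and [ʒonɛmiva].
Therefore /b/ is basic and [v] is derived by intervocalic spirantization (voiced stops become fricatives between vowels).

/b/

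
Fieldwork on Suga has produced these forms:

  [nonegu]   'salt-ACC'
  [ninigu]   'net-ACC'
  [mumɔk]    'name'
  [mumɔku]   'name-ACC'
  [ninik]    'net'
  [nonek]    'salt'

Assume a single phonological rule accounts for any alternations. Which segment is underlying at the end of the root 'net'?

In [ninigu] and [ninik] the final segment of 'net' alternates: [g] ~ [k].
But 'name' keeps [k] in both environments ([mumɔku], [mumɔk]), so there is no rule changing /k/ to [g] before the ACC suffix.
The underlying segment must be /g/; voiced obstruents become voiceless word-finally, yielding [k] there.

/g/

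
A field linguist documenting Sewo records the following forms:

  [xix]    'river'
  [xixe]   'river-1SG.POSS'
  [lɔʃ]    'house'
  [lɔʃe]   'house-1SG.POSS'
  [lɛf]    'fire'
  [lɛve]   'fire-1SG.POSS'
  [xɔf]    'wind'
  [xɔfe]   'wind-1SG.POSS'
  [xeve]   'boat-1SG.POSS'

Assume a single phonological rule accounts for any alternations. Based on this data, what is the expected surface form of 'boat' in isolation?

The stem for 'fire' ends in [f] in [lɛf] but [v] in [lɛve].
The stem 'wind' ([xɔf], [xɔfe]) shows [f] unchanged in both environments, so [f] cannot be basic with [v] derived before the 1SG.POSS suffix.
So /v/ is underlying, and a rule of word-final obstruent devoicing — voiced obstruents become voiceless word-finally — gives [f].
The one attested form of 'boat', [xeve], shows underlying /xev/. Applying the same rule word-finally gives [xef].

[xef]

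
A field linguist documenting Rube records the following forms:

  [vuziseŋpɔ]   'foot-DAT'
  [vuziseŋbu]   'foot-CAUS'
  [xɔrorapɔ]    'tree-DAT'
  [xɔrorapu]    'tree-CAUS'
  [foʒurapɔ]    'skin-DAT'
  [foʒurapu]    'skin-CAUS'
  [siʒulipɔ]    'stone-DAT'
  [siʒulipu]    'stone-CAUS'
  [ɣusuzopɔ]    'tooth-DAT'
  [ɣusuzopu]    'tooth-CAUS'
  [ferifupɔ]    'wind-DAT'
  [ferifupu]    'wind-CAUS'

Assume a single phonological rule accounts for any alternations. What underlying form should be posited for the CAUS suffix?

The CAUS suffix surfaces as [-bu] and [-pu], depending on the final segment of the stem.
The DAT suffix, which begins with [p], is invariant after every stem; so [p] is not altered by any rule here.
So the underlying form is /-bu/, and voiced stops become voiceless after a vowel.

/-bu/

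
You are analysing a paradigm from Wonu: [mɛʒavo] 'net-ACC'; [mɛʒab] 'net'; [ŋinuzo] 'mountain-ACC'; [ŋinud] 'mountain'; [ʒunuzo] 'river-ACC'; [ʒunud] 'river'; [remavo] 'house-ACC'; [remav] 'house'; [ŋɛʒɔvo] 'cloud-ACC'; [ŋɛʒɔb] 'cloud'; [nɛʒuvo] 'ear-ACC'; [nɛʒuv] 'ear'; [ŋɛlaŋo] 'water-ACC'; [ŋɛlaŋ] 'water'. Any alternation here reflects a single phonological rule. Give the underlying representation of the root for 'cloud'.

'cloud' shows [v] ~ [b] at the end of the stem ([ŋɛʒɔvo] vs [ŋɛʒɔb]).
If /v/ were underlying and a rule turned it into [b] in isolation, 'ear' would also alternate; but it has [v] in both [nɛʒuvo] and [nɛʒuv].
The underlying segment must be /b/; voiced stops become fricatives between vowels, yielding [v] there.
The underlying form of 'cloud' is therefore /ŋɛʒɔb/.

/ŋɛʒɔb/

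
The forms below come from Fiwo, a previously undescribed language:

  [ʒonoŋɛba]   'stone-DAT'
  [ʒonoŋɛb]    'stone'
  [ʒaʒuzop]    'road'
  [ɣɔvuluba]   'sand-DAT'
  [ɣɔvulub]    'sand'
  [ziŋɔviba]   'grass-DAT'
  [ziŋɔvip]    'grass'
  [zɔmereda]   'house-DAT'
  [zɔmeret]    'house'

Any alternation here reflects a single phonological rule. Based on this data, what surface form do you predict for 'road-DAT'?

The root 'grass' surfaces as [ziŋɔviba] and [ziŋɔvip], with a stem-final [b] ~ [p] alternation.
If /b/ were underlying and a rule turned it into [p] in isolation, 'stone' would also alternate; but it has [b] in both [ʒonoŋɛba] and [ʒonoŋɛb].
The alternation reflects intervocalic voicing: voiceless stops become voiced between vowels. /p/ is underlying.
From [ʒaʒuzop] the stem 'road' is /ʒaʒuzop/; between vowels this yields [ʒaʒuzoba].

[ʒaʒuzoba]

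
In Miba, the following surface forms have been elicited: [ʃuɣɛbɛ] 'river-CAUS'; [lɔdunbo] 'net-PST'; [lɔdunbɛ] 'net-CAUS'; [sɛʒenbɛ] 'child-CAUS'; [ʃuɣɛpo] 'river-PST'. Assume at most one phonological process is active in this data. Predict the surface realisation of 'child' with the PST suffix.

The PST suffix surfaces as [-bo] and [-po], depending on the final segment of the stem.
The CAUS suffix, which begins with [b], is invariant after every stem; so [b] is not altered by any rule here.
So the underlying form is /-po/, and voiceless stops become voiced after a nasal.
After 'child', which ends in a nasal, the suffix surfaces as [-bo], giving [sɛʒenbo].

[sɛʒenbo]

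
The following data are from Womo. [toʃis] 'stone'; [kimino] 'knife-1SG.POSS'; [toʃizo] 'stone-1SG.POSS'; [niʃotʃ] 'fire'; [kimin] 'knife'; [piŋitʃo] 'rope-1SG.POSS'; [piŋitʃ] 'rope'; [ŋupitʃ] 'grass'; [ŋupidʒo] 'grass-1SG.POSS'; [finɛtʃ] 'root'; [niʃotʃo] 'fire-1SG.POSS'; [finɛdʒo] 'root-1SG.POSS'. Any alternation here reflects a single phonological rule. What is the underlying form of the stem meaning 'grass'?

/ŋupidʒ/

The stem for 'grass' ends in [tʃ] in [ŋupitʃ] but [dʒ] in [ŋupidʒo].
The stem 'fire' ([niʃotʃ], [niʃotʃo]) shows [tʃ] unchanged in both environments, so [tʃ] cannot be basic with [dʒ] derived before the 1SG.POSS suffix.
The alternation reflects word-final obstruent devoicing: voiced obstruents become voiceless word-finally. /dʒ/ is underlying.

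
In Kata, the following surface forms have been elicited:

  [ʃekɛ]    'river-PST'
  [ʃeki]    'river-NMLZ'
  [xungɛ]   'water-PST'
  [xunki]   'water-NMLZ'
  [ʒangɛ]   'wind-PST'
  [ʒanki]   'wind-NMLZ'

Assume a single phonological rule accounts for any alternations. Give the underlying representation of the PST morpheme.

/-gɛ/

The PST suffix surfaces as [-gɛ] and [-kɛ], depending on the final segment of the stem.
The NMLZ suffix, which begins with [k], is invariant after every stem; so [k] is not altered by any rule here.
So the underlying form is /-gɛ/, and voiced stops become voiceless after a vowel.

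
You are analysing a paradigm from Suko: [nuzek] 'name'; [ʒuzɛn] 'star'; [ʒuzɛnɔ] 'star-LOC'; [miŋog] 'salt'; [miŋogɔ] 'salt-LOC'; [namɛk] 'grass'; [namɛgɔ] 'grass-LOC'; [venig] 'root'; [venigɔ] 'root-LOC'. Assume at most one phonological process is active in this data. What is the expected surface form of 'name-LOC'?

[nuzegɔ]

The root 'grass' surfaces as [namɛk] and [namɛgɔ], with a stem-final [k] ~ [g] alternation.
But 'salt' keeps [g] in both environments ([miŋog], [miŋogɔ]), so there is no rule changing /g/ to [k] in isolation.
The alternation reflects intervocalic voicing: voiceless stops become voiced between vowels. /k/ is underlying.
From [nuzek] the stem 'name' is /nuzek/; between vowels this yields [nuzegɔ].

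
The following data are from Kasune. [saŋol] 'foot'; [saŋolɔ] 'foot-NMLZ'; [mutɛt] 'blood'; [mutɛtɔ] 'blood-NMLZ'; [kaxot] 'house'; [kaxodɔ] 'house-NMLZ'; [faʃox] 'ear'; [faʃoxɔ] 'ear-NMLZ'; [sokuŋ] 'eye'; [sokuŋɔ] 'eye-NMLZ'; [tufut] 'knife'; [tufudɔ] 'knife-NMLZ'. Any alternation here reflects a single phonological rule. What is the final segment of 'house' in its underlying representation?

/d/

In [kaxot] and [kaxodɔ] the final segment of 'house' alternates: [t] ~ [d].
The stem 'blood' ([mutɛt], [mutɛtɔ]) shows [t] unchanged in both environments, so [t] cannot be basic with [d] derived before the NMLZ suffix.
So /d/ is underlying, and a rule of word-final obstruent devoicing — voiced obstruents become voiceless word-finally — gives [t].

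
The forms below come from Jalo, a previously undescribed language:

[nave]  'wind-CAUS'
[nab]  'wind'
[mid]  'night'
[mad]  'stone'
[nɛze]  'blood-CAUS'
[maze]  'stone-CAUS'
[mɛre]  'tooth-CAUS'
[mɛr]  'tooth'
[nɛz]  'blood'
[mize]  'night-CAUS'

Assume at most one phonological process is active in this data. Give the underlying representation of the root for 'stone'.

/mad/

'stone' shows [d] ~ [z] at the end of the stem ([mad] vs [maze]).
But 'blood' keeps [z] in both environments ([nɛz], [nɛze]), so there is no rule changing /z/ to [d] in isolation.
Therefore /d/ is basic and [z] is derived by intervocalic spirantization (voiced stops become fricatives between vowels).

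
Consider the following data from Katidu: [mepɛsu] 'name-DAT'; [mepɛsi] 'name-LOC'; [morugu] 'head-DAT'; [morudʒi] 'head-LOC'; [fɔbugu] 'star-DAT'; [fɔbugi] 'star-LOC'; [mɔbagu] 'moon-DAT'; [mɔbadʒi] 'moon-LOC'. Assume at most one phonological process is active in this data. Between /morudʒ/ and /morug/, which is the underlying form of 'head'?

/morudʒ/

The root 'head' surfaces as [morugu] and [morudʒi], with a stem-final [g] ~ [dʒ] alternation.
The stem 'star' ([fɔbugu], [fɔbugi]) shows [g] unchanged in both environments, so [g] cannot be basic with [dʒ] derived before the LOC suffix.
The alternation reflects depalatalization: palato-alveolar /dʒ/ becomes [g] when no front vowel follows. /dʒ/ is underlying.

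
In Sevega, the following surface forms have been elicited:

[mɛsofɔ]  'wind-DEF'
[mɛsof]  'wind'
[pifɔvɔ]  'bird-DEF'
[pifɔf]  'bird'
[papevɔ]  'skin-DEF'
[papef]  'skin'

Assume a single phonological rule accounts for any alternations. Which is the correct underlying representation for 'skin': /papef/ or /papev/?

/papev/

The root 'skin' surfaces as [papevɔ] and [papef], with a stem-final [v] ~ [f] alternation.
But 'wind' keeps [f] in both environments ([mɛsofɔ], [mɛsof]), so there is no rule changing /f/ to [v] before the DEF suffix.
So /v/ is underlying, and a rule of word-final obstruent devoicing — voiced obstruents become voiceless word-finally — gives [f].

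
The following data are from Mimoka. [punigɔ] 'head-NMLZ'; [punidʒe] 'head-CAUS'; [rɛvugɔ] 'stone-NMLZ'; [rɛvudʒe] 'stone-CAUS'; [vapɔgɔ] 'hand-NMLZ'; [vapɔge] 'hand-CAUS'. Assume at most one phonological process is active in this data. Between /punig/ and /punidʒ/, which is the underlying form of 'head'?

'head' shows [g] ~ [dʒ] at the end of the stem ([punigɔ] vs [punidʒe]).
But 'hand' keeps [g] in both environments ([vapɔgɔ], [vapɔge]), so there is no rule changing /g/ to [dʒ] before the CAUS suffix.
The underlying segment must be /dʒ/; palato-alveolar /dʒ/ becomes [g] when no front vowel follows, yielding [g] there.

/punidʒ/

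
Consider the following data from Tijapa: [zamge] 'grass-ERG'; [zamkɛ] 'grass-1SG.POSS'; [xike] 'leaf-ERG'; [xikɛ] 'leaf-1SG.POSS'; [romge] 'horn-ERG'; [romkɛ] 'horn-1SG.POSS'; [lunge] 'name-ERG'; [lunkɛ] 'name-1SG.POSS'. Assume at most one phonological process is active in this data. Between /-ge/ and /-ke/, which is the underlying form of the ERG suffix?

/-ge/

The ERG suffix surfaces as [-ge] and [-ke], depending on the final segment of the stem.
By contrast the 1SG.POSS suffix keeps its initial [k] throughout — that segment must be underlying.
So the underlying form is /-ge/, and voiced stops become voiceless after a vowel.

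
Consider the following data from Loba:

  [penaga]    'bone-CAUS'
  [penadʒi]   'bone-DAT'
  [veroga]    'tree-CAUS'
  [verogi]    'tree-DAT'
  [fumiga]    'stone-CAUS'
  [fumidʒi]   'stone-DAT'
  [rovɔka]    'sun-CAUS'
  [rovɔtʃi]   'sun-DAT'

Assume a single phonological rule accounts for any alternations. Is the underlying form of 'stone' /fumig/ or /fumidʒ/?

The root 'stone' surfaces as [fumiga] and [fumidʒi], with a stem-final [g] ~ [dʒ] alternation.
If /g/ were underlying and a rule turned it into [dʒ] before the DAT suffix, 'tree' would also alternate; but it has [g] in both [veroga] and [verogi].
Therefore /dʒ/ is basic and [g] is derived by depalatalization (palato-alveolar /tʃ/ and /dʒ/ become [k] and [g] when no front vowel follows).

/fumidʒ/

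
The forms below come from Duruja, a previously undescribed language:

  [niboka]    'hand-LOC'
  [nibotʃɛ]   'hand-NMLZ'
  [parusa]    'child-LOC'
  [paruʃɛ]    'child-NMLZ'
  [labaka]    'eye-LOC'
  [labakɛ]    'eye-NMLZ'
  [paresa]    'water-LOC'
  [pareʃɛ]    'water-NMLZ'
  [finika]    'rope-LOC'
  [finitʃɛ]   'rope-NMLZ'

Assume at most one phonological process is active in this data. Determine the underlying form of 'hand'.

/nibotʃ/

'hand' shows [k] ~ [tʃ] at the end of the stem ([niboka] vs [nibotʃɛ]).
If /k/ were underlying and a rule turned it into [tʃ] before the NMLZ suffix, 'eye' would also alternate; but it has [k] in both [labaka] and [labakɛ].
Therefore /tʃ/ is basic and [k] is derived by depalatalization (palato-alveolar /tʃ/ and /ʃ/ become [k] and [s] when no front vowel follows).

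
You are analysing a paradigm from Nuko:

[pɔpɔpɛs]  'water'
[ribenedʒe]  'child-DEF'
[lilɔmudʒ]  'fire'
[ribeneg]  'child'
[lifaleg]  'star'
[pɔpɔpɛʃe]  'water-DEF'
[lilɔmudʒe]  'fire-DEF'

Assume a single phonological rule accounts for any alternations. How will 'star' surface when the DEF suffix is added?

[lifaledʒe]

The root 'child' surfaces as [ribeneg] and [ribenedʒe], with a stem-final [g] ~ [dʒ] alternation.
If /dʒ/ were underlying and a rule turned it into [g] in isolation, 'fire' would also alternate; but it has [dʒ] in both [lilɔmudʒ] and [lilɔmudʒe].
The alternation reflects palatalization before a front vowel: /g/ and /s/ become palato-alveolar [dʒ] and [ʃ] before a front vowel. /g/ is underlying.
The one attested form of 'star', [lifaleg], shows underlying /lifaleg/. Applying the same rule before a front vowel gives [lifaledʒe].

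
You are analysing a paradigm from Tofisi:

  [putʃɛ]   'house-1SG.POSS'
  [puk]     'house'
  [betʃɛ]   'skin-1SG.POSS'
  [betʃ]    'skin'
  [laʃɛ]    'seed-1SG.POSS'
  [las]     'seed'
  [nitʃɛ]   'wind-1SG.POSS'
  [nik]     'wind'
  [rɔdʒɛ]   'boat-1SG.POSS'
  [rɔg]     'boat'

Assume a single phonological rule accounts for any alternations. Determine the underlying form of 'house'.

/puk/

'house' shows [tʃ] ~ [k] at the end of the stem ([putʃɛ] vs [puk]).
If /tʃ/ were underlying and a rule turned it into [k] in isolation, 'skin' would also alternate; but it has [tʃ] in both [betʃɛ] and [betʃ].
Therefore /k/ is basic and [tʃ] is derived by palatalization before a front vowel (/k/, /g/ and /s/ become palato-alveolar [tʃ], [dʒ] and [ʃ] before a front vowel).
Hence 'house' is /puk/ underlyingly.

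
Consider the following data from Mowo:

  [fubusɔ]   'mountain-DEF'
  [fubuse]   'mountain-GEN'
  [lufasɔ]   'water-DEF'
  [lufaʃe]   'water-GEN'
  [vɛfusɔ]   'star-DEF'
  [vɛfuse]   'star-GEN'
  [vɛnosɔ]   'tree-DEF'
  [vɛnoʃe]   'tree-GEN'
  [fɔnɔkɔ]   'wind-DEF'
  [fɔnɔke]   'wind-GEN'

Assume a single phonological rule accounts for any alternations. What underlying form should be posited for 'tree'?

The root 'tree' surfaces as [vɛnosɔ] and [vɛnoʃe], with a stem-final [s] ~ [ʃ] alternation.
The stem 'star' ([vɛfusɔ], [vɛfuse]) shows [s] unchanged in both environments, so [s] cannot be basic with [ʃ] derived before the GEN suffix.
So /ʃ/ is underlying, and a rule of depalatalization — palato-alveolar /ʃ/ becomes [s] when no front vowel follows — gives [s].

/vɛnoʃ/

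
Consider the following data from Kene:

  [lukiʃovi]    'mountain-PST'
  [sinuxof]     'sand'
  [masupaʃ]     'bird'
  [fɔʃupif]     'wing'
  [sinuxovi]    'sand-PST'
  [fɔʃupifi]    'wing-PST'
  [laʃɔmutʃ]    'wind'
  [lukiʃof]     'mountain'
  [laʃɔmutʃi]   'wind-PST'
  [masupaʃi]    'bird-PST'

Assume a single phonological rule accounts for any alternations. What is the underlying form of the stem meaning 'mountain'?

In [lukiʃof] and [lukiʃovi] the final segment of 'mountain' alternates: [f] ~ [v].
If /f/ were underlying and a rule turned it into [v] before the PST suffix, 'wing' would also alternate; but it has [f] in both [fɔʃupif] and [fɔʃupifi].
So /v/ is underlying, and a rule of word-final obstruent devoicing — voiced obstruents become voiceless word-finally — gives [f].
The underlying form of 'mountain' is therefore /lukiʃov/.

/lukiʃov/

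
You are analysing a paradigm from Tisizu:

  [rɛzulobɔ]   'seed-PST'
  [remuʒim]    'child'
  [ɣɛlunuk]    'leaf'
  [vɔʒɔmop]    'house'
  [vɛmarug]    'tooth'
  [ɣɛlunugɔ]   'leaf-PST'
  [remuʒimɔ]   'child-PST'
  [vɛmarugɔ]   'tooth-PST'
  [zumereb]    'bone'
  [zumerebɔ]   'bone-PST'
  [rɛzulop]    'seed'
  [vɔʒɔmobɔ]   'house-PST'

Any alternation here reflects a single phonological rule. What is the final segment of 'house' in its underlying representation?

/p/

The root 'house' surfaces as [vɔʒɔmobɔ] and [vɔʒɔmop], with a stem-final [b] ~ [p] alternation.
The stem 'bone' ([zumerebɔ], [zumereb]) shows [b] unchanged in both environments, so [b] cannot be basic with [p] derived in isolation.
Therefore /p/ is basic and [b] is derived by intervocalic voicing (voiceless stops become voiced between vowels).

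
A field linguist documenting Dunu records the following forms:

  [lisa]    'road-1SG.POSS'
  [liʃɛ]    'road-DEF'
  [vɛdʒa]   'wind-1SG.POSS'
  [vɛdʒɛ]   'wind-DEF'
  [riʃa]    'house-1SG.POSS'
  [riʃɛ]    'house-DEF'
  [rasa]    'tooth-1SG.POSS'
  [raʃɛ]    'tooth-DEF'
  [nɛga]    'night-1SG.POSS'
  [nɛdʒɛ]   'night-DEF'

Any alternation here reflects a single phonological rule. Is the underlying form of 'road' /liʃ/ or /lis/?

'road' shows [s] ~ [ʃ] at the end of the stem ([lisa] vs [liʃɛ]).
Compare 'house', with invariant [ʃ] in [riʃa] and [riʃɛ]: an analysis with underlying /ʃ/ and a rule producing [s] before the 1SG.POSS suffix would wrongly predict alternation here too.
So /s/ is underlying, and a rule of palatalization before a front vowel — /g/ and /s/ become palato-alveolar [dʒ] and [ʃ] before a front vowel — gives [ʃ].

/lis/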